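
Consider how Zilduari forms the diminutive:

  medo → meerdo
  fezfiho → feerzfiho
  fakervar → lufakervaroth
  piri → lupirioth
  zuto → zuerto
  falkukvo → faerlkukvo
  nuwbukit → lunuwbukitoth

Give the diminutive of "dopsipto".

doerpsipto

"dopsipto" ends in -o. The stems ending in -o (fezfiho → feerzfiho, zuto → zuerto, falkukvo → faerlkukvo) insert -er- after the first vowel.
The other pattern: stems ending in -i, -r or -t add lu- … -oth around the stem.
So dopsipto → doerpsipto.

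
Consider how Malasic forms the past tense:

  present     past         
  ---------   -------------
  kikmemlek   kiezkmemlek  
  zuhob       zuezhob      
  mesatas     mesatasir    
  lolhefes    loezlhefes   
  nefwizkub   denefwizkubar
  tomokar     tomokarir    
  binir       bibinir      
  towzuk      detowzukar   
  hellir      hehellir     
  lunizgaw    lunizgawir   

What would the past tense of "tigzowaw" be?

tomokar and hellir both end in -r yet inflect differently (tomokarir, hehellir), so the final letter is not what conditions the rule; the last vowel is.
"tigzowaw" has last vowel 'a'. The stems whose last vowel is 'a' (mesatas → mesatasir, lunizgaw → lunizgawir, tomokar → tomokarir) add -ir.
So tigzowaw → tigzowawir.

tigzowawir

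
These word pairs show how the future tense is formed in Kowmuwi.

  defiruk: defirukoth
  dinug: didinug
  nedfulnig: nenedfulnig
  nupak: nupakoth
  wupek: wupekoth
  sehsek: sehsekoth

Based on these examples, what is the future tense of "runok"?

runokoth

defiruk and dinug both have last vowel 'u' yet inflect differently (defirukoth, didinug), so the last vowel is not what conditions the rule; the final letter is.
"runok" ends in -k. The stems ending in -k (nupak → nupakoth, wupek → wupekoth, sehsek → sehsekoth) add -oth.
So runok → runokoth.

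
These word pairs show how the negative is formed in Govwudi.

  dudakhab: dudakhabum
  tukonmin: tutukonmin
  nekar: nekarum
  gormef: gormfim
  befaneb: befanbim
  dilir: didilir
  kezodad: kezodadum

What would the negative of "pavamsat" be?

"pavamsat" has last vowel 'a'. The stems whose last vowel is 'a' (dudakhab → dudakhabum, kezodad → kezodadum, nekar → nekarum) add -um.
The other patterns: stems whose last vowel is 'i' repeat the first consonant+vowel as a prefix; stems whose last vowel is 'e' delete the last vowel and add -im.
So pavamsat → pavamsatum.

pavamsatum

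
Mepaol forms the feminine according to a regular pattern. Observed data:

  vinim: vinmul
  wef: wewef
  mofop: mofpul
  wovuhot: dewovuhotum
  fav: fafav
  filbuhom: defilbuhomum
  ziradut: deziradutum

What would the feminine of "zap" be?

vinim and filbuhom both end in -m yet inflect differently (vinmul, defilbuhomum), so the final letter is not what conditions the rule; the number of vowels is.
"zap" has 1 vowel. The stems with 1 vowel (wef → wewef, fav → fafav) repeat the first consonant+vowel as a prefix.
So zap → zazap.

zazap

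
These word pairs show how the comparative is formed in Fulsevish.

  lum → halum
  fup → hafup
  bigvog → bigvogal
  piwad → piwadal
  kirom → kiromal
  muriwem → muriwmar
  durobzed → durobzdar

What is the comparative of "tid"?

lum and kirom both end in -m yet inflect differently (halum, kiromal), so the final letter is not what conditions the rule; the number of vowels is.
"tid" has 1 vowel. The stems with 1 vowel (lum → halum, fup → hafup) add the prefix ha-.
So tid → hatid.

hatid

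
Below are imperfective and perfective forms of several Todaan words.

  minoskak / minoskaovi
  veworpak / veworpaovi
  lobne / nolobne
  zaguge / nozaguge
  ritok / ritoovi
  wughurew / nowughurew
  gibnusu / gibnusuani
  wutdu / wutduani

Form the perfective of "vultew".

wutdu and wughurew both begin with w- yet inflect differently (wutduani, nowughurew), so the first letter is not what conditions the rule; the final letter is.
"vultew" ends in -w. The one such stem in the data (wughurew → nowughurew) adds the prefix no-, so the same rule applies.
So vultew → novultew.

novultew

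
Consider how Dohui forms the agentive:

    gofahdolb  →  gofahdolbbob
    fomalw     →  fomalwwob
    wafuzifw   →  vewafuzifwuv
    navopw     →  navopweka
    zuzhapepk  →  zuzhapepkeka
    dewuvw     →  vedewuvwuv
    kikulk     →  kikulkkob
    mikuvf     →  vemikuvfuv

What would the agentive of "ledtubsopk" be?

zuzhapepk and kikulk both end in -k yet inflect differently (zuzhapepkeka, kikulkkob), so the final letter is not what conditions the rule; the second-to-last letter is.
"ledtubsopk" has second-to-last letter 'p'. The stems whose second-to-last letter is 'p' (navopw → navopweka, zuzhapepk → zuzhapepkeka) add -eka.
The other patterns: stems whose second-to-last letter is 'l' double the final consonant and add -ob; stems whose second-to-last letter is 'f' or 'v' add ve- … -uv around the stem.
So ledtubsopk → ledtubsopkeka.

ledtubsopkeka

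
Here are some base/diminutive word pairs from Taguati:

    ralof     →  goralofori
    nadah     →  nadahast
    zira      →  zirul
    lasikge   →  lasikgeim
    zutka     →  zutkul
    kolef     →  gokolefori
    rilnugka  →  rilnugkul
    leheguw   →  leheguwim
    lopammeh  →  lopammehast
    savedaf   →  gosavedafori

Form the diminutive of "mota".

nadah and savedaf both have last vowel 'a' yet inflect differently (nadahast, gosavedafori), so the last vowel is not what conditions the rule; the final letter is.
"mota" ends in -a. The stems ending in -a (zira → zirul, rilnugka → rilnugkul, zutka → zutkul) drop the final letter and add -ul.
So mota → motul.

motul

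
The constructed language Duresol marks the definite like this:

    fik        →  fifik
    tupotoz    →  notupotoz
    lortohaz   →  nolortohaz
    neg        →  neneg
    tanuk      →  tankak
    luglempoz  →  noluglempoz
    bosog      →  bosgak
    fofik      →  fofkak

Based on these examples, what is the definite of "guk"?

guguk

fik and tanuk both end in -k yet inflect differently (fifik, tankak), so the final letter is not what conditions the rule; the number of vowels is.
"guk" has 1 vowel. The stems with 1 vowel (fik → fifik, neg → neneg) repeat the first consonant+vowel as a prefix.
The other patterns: stems with 2 vowels delete the last vowel and add -ak; stems with 3 vowels add the prefix no-.
So guk → guguk.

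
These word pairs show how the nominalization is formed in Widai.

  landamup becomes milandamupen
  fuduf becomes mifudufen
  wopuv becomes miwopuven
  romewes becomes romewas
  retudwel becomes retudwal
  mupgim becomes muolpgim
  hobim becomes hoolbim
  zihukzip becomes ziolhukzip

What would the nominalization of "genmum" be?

landamup and zihukzip both end in -p yet inflect differently (milandamupen, ziolhukzip), so the final letter is not what conditions the rule; the last vowel is.
"genmum" has last vowel 'u'. The stems whose last vowel is 'u' (landamup → milandamupen, fuduf → mifudufen, wopuv → miwopuven) add mi- … -en around the stem.
So genmum → migenmumen.

migenmumen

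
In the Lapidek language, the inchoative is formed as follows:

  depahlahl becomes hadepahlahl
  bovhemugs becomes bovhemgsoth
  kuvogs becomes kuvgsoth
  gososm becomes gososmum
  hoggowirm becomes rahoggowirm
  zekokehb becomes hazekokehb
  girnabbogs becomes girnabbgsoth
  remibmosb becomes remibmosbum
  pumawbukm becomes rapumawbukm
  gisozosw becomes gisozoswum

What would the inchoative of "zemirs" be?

razemirs

"zemirs" has second-to-last letter 'r'. The one such stem in the data (hoggowirm → rahoggowirm) adds the prefix ra-, so the same rule applies.
So zemirs → razemirs.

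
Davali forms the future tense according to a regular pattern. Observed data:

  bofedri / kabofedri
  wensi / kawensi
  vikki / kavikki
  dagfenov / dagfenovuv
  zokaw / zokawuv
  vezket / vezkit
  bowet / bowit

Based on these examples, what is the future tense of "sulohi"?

"sulohi" ends in -i. The stems ending in -i (bofedri → kabofedri, wensi → kawensi, vikki → kavikki) add the prefix ka-.
So sulohi → kasulohi.

kasulohi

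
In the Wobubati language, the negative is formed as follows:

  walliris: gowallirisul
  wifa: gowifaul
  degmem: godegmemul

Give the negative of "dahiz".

godahizul

Every pair shown (walliris → gowallirisul, wifa → gowifaul, degmem → godegmemul) follows the same rule: add go- … -ul around the stem.
So dahiz → godahizul.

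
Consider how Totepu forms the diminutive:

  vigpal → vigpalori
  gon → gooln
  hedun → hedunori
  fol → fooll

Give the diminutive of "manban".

manbanori

vigpal and fol both end in -l yet inflect differently (vigpalori, fooll), so the final letter is not what conditions the rule; the number of vowels is.
"manban" has 2 vowels. The stems with 2 vowels (vigpal → vigpalori, hedun → hedunori) add -ori.
So manban → manbanori.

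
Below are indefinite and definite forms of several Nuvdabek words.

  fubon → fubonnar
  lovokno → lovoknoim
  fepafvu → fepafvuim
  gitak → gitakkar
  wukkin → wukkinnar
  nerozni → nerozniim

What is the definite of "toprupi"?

wukkin and nerozni both have last vowel 'i' yet inflect differently (wukkinnar, nerozniim), so the last vowel is not what conditions the rule; whether the stem ends in a vowel or a consonant is.
"toprupi" ends in a vowel. The stems ending in a vowel (nerozni → nerozniim, lovokno → lovoknoim, fepafvu → fepafvuim) add -im.
The other pattern: stems ending in a consonant double the final consonant and add -ar.
So toprupi → toprupiim.

toprupiim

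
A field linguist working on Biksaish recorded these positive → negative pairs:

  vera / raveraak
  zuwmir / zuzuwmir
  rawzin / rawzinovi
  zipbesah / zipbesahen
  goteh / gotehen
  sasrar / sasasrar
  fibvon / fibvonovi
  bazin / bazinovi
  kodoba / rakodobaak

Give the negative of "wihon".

wihonovi

kodoba and sasrar both have last vowel 'a' yet inflect differently (rakodobaak, sasasrar), so the last vowel is not what conditions the rule; the final letter is.
"wihon" ends in -n. The stems ending in -n (bazin → bazinovi, fibvon → fibvonovi, rawzin → rawzinovi) add -ovi.
The other patterns: stems ending in -a add ra- … -ak around the stem; stems ending in -r repeat the first consonant+vowel as a prefix; stems ending in -h add -en.
So wihon → wihonovi.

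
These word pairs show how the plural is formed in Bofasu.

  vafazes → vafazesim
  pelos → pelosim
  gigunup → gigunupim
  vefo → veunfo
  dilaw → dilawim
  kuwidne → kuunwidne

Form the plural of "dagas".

"dagas" ends in a consonant. The stems ending in a consonant (dilaw → dilawim, gigunup → gigunupim, pelos → pelosim) add -im.
The other pattern: stems ending in a vowel insert -un- after the first vowel.
So dagas → dagasim.

dagasim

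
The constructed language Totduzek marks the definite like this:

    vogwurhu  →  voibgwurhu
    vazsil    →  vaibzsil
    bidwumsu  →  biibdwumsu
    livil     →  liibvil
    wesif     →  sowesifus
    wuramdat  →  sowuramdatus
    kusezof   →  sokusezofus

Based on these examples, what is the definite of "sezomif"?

sosezomifus

vazsil and wesif both have last vowel 'i' yet inflect differently (vaibzsil, sowesifus), so the last vowel is not what conditions the rule; the final letter is.
"sezomif" ends in -f. The stems ending in -f (wesif → sowesifus, kusezof → sokusezofus) add so- … -us around the stem.
So sezomif → sosezomifus.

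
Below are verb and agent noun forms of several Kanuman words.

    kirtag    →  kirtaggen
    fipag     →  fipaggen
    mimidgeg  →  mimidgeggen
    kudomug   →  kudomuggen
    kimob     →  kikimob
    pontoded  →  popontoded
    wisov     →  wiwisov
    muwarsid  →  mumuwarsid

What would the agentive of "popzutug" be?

mimidgeg and pontoded both have last vowel 'e' yet inflect differently (mimidgeggen, popontoded), so the last vowel is not what conditions the rule; the final letter is.
"popzutug" ends in -g. The stems ending in -g (kirtag → kirtaggen, fipag → fipaggen, mimidgeg → mimidgeggen) double the final consonant and add -en.
The other pattern: stems ending in -b, -d or -v repeat the first consonant+vowel as a prefix.
So popzutug → popzutuggen.

popzutuggen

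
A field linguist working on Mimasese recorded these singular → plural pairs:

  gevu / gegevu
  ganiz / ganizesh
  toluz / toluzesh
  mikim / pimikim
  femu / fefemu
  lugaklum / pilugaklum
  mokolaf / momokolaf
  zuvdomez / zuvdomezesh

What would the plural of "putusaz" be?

"putusaz" ends in -z. The stems ending in -z (zuvdomez → zuvdomezesh, ganiz → ganizesh, toluz → toluzesh) add -esh.
So putusaz → putusazesh.

putusazesh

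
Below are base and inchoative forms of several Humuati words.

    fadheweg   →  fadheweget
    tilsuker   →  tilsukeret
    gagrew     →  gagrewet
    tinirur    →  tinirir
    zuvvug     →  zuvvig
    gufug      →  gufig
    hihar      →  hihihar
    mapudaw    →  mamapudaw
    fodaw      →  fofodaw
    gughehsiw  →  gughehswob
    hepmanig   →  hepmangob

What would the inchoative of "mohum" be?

"mohum" has last vowel 'u'. The stems whose last vowel is 'u' (tinirur → tinirir, zuvvug → zuvvig, gufug → gufig) change the last vowel to 'i'.
So mohum → mohim.

mohim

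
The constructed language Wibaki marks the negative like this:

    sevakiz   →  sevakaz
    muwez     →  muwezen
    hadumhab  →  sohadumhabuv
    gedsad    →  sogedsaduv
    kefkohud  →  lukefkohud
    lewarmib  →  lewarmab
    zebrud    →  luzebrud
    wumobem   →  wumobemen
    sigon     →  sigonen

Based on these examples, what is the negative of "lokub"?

muwez and sevakiz both end in -z yet inflect differently (muwezen, sevakaz), so the final letter is not what conditions the rule; the last vowel is.
"lokub" has last vowel 'u'. The stems whose last vowel is 'u' (zebrud → luzebrud, kefkohud → lukefkohud) add the prefix lu-.
So lokub → lulokub.

lulokub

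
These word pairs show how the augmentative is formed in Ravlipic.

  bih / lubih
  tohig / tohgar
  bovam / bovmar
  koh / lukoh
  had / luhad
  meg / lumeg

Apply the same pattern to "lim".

meg and tohig both end in -g yet inflect differently (lumeg, tohgar), so the final letter is not what conditions the rule; the number of vowels is.
"lim" has 1 vowel. The stems with 1 vowel (meg → lumeg, had → luhad, bih → lubih) add the prefix lu-.
The other pattern: stems with 2 vowels delete the last vowel and add -ar.
So lim → lulim.

lulim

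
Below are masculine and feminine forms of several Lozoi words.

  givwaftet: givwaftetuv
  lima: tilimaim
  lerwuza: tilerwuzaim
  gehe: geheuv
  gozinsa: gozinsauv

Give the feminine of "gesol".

gozinsa and lerwuza both end in -a yet inflect differently (gozinsauv, tilerwuzaim), so the final letter is not what conditions the rule; the first letter is.
"gesol" begins with g-. The stems beginning with g- (givwaftet → givwaftetuv, gehe → geheuv, gozinsa → gozinsauv) add -uv.
So gesol → gesoluv.

gesoluv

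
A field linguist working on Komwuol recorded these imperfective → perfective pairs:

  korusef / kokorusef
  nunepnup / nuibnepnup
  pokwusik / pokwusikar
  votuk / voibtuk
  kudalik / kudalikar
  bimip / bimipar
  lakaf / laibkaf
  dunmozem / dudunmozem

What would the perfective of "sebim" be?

kudalik and votuk both end in -k yet inflect differently (kudalikar, voibtuk), so the final letter is not what conditions the rule; the last vowel is.
"sebim" has last vowel 'i'. The stems whose last vowel is 'i' (kudalik → kudalikar, pokwusik → pokwusikar, bimip → bimipar) add -ar.
So sebim → sebimar.

sebimar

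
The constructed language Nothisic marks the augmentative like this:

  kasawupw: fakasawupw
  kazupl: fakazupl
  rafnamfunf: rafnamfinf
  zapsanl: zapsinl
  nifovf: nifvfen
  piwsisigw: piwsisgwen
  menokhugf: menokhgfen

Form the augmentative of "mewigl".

"mewigl" has second-to-last letter 'g'. The stems whose second-to-last letter is 'g' (piwsisigw → piwsisgwen, menokhugf → menokhgfen) delete the last vowel and add -en.
The other patterns: stems whose second-to-last letter is 'p' add the prefix fa-; stems whose second-to-last letter is 'n' change the last vowel to 'i'.
So mewigl → mewglen.

mewglen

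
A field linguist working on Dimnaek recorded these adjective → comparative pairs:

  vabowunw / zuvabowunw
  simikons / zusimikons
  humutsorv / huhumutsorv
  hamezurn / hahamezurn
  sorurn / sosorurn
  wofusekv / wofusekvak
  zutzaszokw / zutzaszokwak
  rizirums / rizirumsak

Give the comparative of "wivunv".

zuwivunv

"wivunv" has second-to-last letter 'n'. The stems whose second-to-last letter is 'n' (vabowunw → zuvabowunw, simikons → zusimikons) add the prefix zu-.
The other patterns: stems whose second-to-last letter is 'r' repeat the first consonant+vowel as a prefix; stems whose second-to-last letter is 'k' or 'm' add -ak.
So wivunv → zuwivunv.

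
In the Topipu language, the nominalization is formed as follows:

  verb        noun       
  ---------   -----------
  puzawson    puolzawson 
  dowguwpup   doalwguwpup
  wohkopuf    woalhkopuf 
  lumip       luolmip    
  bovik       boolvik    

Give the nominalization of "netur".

dowguwpup and lumip both end in -p yet inflect differently (doalwguwpup, luolmip), so the final letter is not what conditions the rule; the last vowel is.
"netur" has last vowel 'u'. The stems whose last vowel is 'u' (dowguwpup → doalwguwpup, wohkopuf → woalhkopuf) insert -al- after the first vowel.
So netur → nealtur.

nealtur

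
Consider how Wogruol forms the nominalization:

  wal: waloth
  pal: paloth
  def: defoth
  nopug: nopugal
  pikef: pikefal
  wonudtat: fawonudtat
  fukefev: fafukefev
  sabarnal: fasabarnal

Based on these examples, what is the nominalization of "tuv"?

tuvoth

def and pikef both end in -f yet inflect differently (defoth, pikefal), so the final letter is not what conditions the rule; the number of vowels is.
"tuv" has 1 vowel. The stems with 1 vowel (wal → waloth, pal → paloth, def → defoth) add -oth.
So tuv → tuvoth.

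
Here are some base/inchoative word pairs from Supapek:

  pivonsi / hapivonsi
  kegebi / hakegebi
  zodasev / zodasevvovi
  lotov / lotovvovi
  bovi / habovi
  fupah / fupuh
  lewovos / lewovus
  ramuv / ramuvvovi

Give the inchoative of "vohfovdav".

lotov and lewovos both have last vowel 'o' yet inflect differently (lotovvovi, lewovus), so the last vowel is not what conditions the rule; the final letter is.
"vohfovdav" ends in -v. The stems ending in -v (zodasev → zodasevvovi, ramuv → ramuvvovi, lotov → lotovvovi) double the final consonant and add -ovi.
The other patterns: stems ending in -i add the prefix ha-; stems ending in -h or -s change the last vowel to 'u'.
So vohfovdav → vohfovdavvovi.

vohfovdavvovi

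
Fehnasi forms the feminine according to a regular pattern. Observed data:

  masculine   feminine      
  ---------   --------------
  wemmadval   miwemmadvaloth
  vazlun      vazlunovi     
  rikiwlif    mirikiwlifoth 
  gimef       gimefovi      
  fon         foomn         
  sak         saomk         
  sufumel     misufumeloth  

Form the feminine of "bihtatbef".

fon and vazlun both end in -n yet inflect differently (foomn, vazlunovi), so the final letter is not what conditions the rule; the number of vowels is.
"bihtatbef" has 3 vowels. The stems with 3 vowels (wemmadval → miwemmadvaloth, sufumel → misufumeloth, rikiwlif → mirikiwlifoth) add mi- … -oth around the stem.
So bihtatbef → mibihtatbefoth.

mibihtatbefoth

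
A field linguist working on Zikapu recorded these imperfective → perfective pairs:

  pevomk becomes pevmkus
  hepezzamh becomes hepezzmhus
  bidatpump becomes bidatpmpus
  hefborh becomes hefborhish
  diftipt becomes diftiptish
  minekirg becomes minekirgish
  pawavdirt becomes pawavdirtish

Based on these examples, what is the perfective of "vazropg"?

vazropgish

"vazropg" has second-to-last letter 'p'. The one such stem in the data (diftipt → diftiptish) adds -ish, so the same rule applies.
The other pattern: stems whose second-to-last letter is 'm' delete the last vowel and add -us.
So vazropg → vazropgish.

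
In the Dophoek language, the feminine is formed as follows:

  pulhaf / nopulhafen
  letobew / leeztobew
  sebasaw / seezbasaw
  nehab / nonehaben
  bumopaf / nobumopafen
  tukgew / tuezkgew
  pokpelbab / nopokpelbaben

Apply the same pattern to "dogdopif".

nodogdopifen

sebasaw and bumopaf both have last vowel 'a' yet inflect differently (seezbasaw, nobumopafen), so the last vowel is not what conditions the rule; the final letter is.
"dogdopif" ends in -f. The stems ending in -f (bumopaf → nobumopafen, pulhaf → nopulhafen) add no- … -en around the stem.
So dogdopif → nodogdopifen.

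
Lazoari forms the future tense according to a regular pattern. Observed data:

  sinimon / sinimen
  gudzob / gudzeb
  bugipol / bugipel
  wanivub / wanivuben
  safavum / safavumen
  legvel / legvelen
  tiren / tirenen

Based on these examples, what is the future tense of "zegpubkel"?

gudzob and wanivub both end in -b yet inflect differently (gudzeb, wanivuben), so the final letter is not what conditions the rule; the last vowel is.
"zegpubkel" has last vowel 'e'. The stems whose last vowel is 'e' (legvel → legvelen, tiren → tirenen) add -en.
The other pattern: stems whose last vowel is 'o' change the last vowel to 'e'.
So zegpubkel → zegpubkelen.

zegpubkelen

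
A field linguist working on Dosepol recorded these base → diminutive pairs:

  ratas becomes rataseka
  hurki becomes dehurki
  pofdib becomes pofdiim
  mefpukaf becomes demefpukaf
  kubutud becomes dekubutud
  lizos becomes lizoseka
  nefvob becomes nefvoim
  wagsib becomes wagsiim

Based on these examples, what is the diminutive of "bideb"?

bideim

lizos and nefvob both have last vowel 'o' yet inflect differently (lizoseka, nefvoim), so the last vowel is not what conditions the rule; the final letter is.
"bideb" ends in -b. The stems ending in -b (wagsib → wagsiim, pofdib → pofdiim, nefvob → nefvoim) drop the final letter and add -im.
The other patterns: stems ending in -s add -eka; stems ending in -d, -f or -i add the prefix de-.
So bideb → bideim.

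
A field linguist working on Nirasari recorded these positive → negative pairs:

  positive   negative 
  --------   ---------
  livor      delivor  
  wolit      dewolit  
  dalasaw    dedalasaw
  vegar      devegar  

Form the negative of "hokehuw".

dehokehuw

Every pair shown (livor → delivor, wolit → dewolit, dalasaw → dedalasaw, …) follows the same rule: add the prefix de-.
So hokehuw → dehokehuw.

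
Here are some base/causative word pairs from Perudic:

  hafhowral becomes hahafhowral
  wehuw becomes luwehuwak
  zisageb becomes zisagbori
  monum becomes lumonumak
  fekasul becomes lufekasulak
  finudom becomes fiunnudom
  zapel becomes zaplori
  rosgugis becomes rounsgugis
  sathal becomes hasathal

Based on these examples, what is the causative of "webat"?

hafhowral and fekasul both end in -l yet inflect differently (hahafhowral, lufekasulak), so the final letter is not what conditions the rule; the last vowel is.
"webat" has last vowel 'a'. The stems whose last vowel is 'a' (hafhowral → hahafhowral, sathal → hasathal) add the prefix ha-.
The other patterns: stems whose last vowel is 'i' or 'o' insert -un- after the first vowel; stems whose last vowel is 'u' add lu- … -ak around the stem; stems whose last vowel is 'e' delete the last vowel and add -ori.
So webat → hawebat.

hawebat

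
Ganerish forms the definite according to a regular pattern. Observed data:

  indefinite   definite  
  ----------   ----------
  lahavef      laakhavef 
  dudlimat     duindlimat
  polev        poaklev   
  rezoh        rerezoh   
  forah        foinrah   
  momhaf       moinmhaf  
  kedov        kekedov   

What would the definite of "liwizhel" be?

forah and rezoh both end in -h yet inflect differently (foinrah, rerezoh), so the final letter is not what conditions the rule; the last vowel is.
"liwizhel" has last vowel 'e'. The stems whose last vowel is 'e' (lahavef → laakhavef, polev → poaklev) insert -ak- after the first vowel.
So liwizhel → liakwizhel.

liakwizhel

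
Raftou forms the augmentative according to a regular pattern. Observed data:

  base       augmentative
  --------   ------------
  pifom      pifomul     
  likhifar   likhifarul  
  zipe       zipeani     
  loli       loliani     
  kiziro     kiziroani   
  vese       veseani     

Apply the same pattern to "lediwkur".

"lediwkur" ends in a consonant. The stems ending in a consonant (pifom → pifomul, likhifar → likhifarul) add -ul.
So lediwkur → lediwkurul.

lediwkurul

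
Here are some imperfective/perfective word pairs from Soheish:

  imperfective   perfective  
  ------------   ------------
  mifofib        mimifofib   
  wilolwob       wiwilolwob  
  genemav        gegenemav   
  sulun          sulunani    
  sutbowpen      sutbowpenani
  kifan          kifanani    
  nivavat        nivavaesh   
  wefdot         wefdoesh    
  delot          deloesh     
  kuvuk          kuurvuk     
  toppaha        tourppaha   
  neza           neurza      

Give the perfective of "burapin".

burapinani

genemav and kifan both have last vowel 'a' yet inflect differently (gegenemav, kifanani), so the last vowel is not what conditions the rule; the final letter is.
"burapin" ends in -n. The stems ending in -n (sulun → sulunani, sutbowpen → sutbowpenani, kifan → kifanani) add -ani.
So burapin → burapinani.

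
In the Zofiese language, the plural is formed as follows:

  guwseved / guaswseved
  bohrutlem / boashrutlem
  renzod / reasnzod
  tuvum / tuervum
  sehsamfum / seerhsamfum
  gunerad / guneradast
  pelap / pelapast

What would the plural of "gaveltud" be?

bohrutlem and tuvum both end in -m yet inflect differently (boashrutlem, tuervum), so the final letter is not what conditions the rule; the last vowel is.
"gaveltud" has last vowel 'u'. The stems whose last vowel is 'u' (tuvum → tuervum, sehsamfum → seerhsamfum) insert -er- after the first vowel.
The other patterns: stems whose last vowel is 'e' or 'o' insert -as- after the first vowel; stems whose last vowel is 'a' add -ast.
So gaveltud → gaerveltud.

gaerveltud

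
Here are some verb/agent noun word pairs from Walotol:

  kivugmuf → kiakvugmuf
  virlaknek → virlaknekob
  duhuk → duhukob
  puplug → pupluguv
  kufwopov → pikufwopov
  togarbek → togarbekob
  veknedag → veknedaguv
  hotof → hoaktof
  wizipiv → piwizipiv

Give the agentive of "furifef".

fuakrifef

kufwopov and hotof both have last vowel 'o' yet inflect differently (pikufwopov, hoaktof), so the last vowel is not what conditions the rule; the final letter is.
"furifef" ends in -f. The stems ending in -f (hotof → hoaktof, kivugmuf → kiakvugmuf) insert -ak- after the first vowel.
So furifef → fuakrifef.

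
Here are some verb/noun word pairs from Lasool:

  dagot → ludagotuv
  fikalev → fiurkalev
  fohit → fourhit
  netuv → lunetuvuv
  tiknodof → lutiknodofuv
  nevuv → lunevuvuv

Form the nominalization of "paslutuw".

"paslutuw" has last vowel 'u'. The stems whose last vowel is 'u' (netuv → lunetuvuv, nevuv → lunevuvuv) add lu- … -uv around the stem.
The other pattern: stems whose last vowel is 'e' or 'i' insert -ur- after the first vowel.
So paslutuw → lupaslutuwuv.

lupaslutuwuv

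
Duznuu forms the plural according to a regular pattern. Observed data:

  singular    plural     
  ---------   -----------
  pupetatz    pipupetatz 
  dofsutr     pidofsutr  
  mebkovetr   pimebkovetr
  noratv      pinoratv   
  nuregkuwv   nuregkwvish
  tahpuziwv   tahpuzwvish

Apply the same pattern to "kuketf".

noratv and nuregkuwv both end in -v yet inflect differently (pinoratv, nuregkwvish), so the final letter is not what conditions the rule; the second-to-last letter is.
"kuketf" has second-to-last letter 't'. The stems whose second-to-last letter is 't' (pupetatz → pipupetatz, dofsutr → pidofsutr, mebkovetr → pimebkovetr) add the prefix pi-.
So kuketf → pikuketf.

pikuketf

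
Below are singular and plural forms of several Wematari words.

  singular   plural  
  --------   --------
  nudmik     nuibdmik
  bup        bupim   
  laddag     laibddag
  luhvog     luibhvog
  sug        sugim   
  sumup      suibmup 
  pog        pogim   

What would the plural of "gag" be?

gagim

laddag and pog both end in -g yet inflect differently (laibddag, pogim), so the final letter is not what conditions the rule; the number of vowels is.
"gag" has 1 vowel. The stems with 1 vowel (pog → pogim, bup → bupim, sug → sugim) add -im.
The other pattern: stems with 2 vowels insert -ib- after the first vowel.
So gag → gagim.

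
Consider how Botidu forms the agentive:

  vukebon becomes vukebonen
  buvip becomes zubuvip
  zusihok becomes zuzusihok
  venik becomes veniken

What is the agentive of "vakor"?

vakoren

venik and zusihok both end in -k yet inflect differently (veniken, zuzusihok), so the final letter is not what conditions the rule; the first letter is.
"vakor" begins with v-. The stems beginning with v- (venik → veniken, vukebon → vukebonen) add -en.
The other pattern: stems beginning with b- or z- add the prefix zu-.
So vakor → vakoren.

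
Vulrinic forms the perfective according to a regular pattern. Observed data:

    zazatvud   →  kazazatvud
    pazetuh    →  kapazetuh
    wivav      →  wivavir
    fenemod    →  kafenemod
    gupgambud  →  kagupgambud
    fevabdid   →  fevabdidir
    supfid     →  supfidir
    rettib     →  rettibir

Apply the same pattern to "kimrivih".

gupgambud and fevabdid both end in -d yet inflect differently (kagupgambud, fevabdidir), so the final letter is not what conditions the rule; the last vowel is.
"kimrivih" has last vowel 'i'. The stems whose last vowel is 'i' (rettib → rettibir, fevabdid → fevabdidir, supfid → supfidir) add -ir.
So kimrivih → kimrivihir.

kimrivihir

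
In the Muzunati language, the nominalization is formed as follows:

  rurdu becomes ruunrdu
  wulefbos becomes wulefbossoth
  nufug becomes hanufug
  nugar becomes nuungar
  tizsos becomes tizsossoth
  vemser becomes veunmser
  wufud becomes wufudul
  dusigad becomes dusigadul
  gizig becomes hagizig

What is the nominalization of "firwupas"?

firwupassoth

"firwupas" ends in -s. The stems ending in -s (wulefbos → wulefbossoth, tizsos → tizsossoth) double the final consonant and add -oth.
So firwupas → firwupassoth.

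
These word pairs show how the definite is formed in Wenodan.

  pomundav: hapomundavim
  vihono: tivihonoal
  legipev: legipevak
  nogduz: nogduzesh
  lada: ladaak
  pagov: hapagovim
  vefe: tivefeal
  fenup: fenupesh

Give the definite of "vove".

tivoveal

legipev and pagov both end in -v yet inflect differently (legipevak, hapagovim), so the final letter is not what conditions the rule; the first letter is.
"vove" begins with v-. The stems beginning with v- (vihono → tivihonoal, vefe → tivefeal) add ti- … -al around the stem.
The other patterns: stems beginning with l- add -ak; stems beginning with p- add ha- … -im around the stem; stems beginning with f- or n- add -esh.
So vove → tivoveal.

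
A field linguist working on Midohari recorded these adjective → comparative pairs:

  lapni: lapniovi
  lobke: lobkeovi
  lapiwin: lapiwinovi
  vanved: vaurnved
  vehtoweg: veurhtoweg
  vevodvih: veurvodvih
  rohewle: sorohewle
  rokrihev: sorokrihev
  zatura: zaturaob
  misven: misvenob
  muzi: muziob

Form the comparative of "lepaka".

"lepaka" begins with l-. The stems beginning with l- (lapni → lapniovi, lobke → lobkeovi, lapiwin → lapiwinovi) add -ovi.
The other patterns: stems beginning with v- insert -ur- after the first vowel; stems beginning with r- add the prefix so-; stems beginning with m- or z- add -ob.
So lepaka → lepakaovi.

lepakaovi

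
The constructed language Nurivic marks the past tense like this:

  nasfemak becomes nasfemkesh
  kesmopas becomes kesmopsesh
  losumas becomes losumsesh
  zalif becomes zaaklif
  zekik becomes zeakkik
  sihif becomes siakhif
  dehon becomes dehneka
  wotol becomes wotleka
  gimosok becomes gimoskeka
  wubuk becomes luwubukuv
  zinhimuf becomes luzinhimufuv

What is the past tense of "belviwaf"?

"belviwaf" has last vowel 'a'. The stems whose last vowel is 'a' (nasfemak → nasfemkesh, kesmopas → kesmopsesh, losumas → losumsesh) delete the last vowel and add -esh.
So belviwaf → belviwfesh.

belviwfesh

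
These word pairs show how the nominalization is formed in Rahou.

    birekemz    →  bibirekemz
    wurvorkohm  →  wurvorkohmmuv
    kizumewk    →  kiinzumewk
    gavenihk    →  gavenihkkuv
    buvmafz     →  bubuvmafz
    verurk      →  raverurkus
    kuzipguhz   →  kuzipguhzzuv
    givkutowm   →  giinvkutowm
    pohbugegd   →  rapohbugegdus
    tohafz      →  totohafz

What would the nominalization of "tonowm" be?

toinnowm

"tonowm" has second-to-last letter 'w'. The stems whose second-to-last letter is 'w' (givkutowm → giinvkutowm, kizumewk → kiinzumewk) insert -in- after the first vowel.
So tonowm → toinnowm.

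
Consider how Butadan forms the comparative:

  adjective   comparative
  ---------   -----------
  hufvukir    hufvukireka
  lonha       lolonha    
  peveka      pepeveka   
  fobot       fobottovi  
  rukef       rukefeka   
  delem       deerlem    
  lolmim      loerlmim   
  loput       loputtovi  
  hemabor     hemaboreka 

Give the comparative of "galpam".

gaerlpam

"galpam" ends in -m. The stems ending in -m (lolmim → loerlmim, delem → deerlem) insert -er- after the first vowel.
So galpam → gaerlpam.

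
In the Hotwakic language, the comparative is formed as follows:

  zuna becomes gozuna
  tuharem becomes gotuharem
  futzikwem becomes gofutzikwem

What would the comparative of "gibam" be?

Every pair shown (zuna → gozuna, tuharem → gotuharem, futzikwem → gofutzikwem) follows the same rule: add the prefix go-.
So gibam → gogibam.

gogibam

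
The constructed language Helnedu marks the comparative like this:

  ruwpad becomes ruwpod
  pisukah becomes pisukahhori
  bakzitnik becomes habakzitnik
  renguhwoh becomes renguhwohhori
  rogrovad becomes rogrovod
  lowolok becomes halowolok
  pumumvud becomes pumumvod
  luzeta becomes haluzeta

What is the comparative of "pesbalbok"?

hapesbalbok

pisukah and ruwpad both have last vowel 'a' yet inflect differently (pisukahhori, ruwpod), so the last vowel is not what conditions the rule; the final letter is.
"pesbalbok" ends in -k. The stems ending in -k (bakzitnik → habakzitnik, lowolok → halowolok) add the prefix ha-.
The other patterns: stems ending in -h double the final consonant and add -ori; stems ending in -d change the last vowel to 'o'.
So pesbalbok → hapesbalbok.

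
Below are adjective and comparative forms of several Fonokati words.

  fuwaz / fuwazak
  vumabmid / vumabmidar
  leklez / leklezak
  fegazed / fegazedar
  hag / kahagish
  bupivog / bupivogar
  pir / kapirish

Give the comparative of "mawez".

hag and bupivog both end in -g yet inflect differently (kahagish, bupivogar), so the final letter is not what conditions the rule; the number of vowels is.
"mawez" has 2 vowels. The stems with 2 vowels (fuwaz → fuwazak, leklez → leklezak) add -ak.
So mawez → mawezak.

mawezak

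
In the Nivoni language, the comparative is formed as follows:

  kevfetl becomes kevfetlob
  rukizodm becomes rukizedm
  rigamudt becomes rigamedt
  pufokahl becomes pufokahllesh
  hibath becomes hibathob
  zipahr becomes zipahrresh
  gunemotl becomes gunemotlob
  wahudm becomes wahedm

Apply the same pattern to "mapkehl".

gunemotl and pufokahl both end in -l yet inflect differently (gunemotlob, pufokahllesh), so the final letter is not what conditions the rule; the second-to-last letter is.
"mapkehl" has second-to-last letter 'h'. The stems whose second-to-last letter is 'h' (zipahr → zipahrresh, pufokahl → pufokahllesh) double the final consonant and add -esh.
The other patterns: stems whose second-to-last letter is 't' add -ob; stems whose second-to-last letter is 'd' change the last vowel to 'e'.
So mapkehl → mapkehllesh.

mapkehllesh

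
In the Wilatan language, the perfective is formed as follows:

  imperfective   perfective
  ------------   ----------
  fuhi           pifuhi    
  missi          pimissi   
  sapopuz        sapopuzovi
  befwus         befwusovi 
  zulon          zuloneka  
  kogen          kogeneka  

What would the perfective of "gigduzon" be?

gigduzoneka

fuhi and befwus both have 2 vowels yet inflect differently (pifuhi, befwusovi), so the number of vowels is not what conditions the rule; the final letter is.
"gigduzon" ends in -n. The stems ending in -n (zulon → zuloneka, kogen → kogeneka) add -eka.
The other patterns: stems ending in -i add the prefix pi-; stems ending in -s or -z add -ovi.
So gigduzon → gigduzoneka.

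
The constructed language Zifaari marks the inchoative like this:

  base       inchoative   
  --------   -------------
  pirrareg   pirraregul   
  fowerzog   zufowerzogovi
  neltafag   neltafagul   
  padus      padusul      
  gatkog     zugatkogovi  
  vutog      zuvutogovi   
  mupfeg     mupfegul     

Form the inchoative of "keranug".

vutog and mupfeg both end in -g yet inflect differently (zuvutogovi, mupfegul), so the final letter is not what conditions the rule; the last vowel is.
"keranug" has last vowel 'u'. The one such stem in the data (padus → padusul) adds -ul, so the same rule applies.
So keranug → keranugul.

keranugul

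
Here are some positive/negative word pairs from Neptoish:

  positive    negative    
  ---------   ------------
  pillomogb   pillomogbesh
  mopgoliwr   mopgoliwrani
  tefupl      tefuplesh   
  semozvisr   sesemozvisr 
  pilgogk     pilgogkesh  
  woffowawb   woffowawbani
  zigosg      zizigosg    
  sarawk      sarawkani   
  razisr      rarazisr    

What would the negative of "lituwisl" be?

lilituwisl

semozvisr and mopgoliwr both end in -r yet inflect differently (sesemozvisr, mopgoliwrani), so the final letter is not what conditions the rule; the second-to-last letter is.
"lituwisl" has second-to-last letter 's'. The stems whose second-to-last letter is 's' (semozvisr → sesemozvisr, zigosg → zizigosg, razisr → rarazisr) repeat the first consonant+vowel as a prefix.
The other patterns: stems whose second-to-last letter is 'w' add -ani; stems whose second-to-last letter is 'g' or 'p' add -esh.
So lituwisl → lilituwisl.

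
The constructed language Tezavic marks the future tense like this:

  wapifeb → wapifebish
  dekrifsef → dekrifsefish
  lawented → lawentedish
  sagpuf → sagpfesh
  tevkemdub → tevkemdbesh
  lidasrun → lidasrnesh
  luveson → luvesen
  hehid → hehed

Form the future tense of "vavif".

vavef

dekrifsef and sagpuf both end in -f yet inflect differently (dekrifsefish, sagpfesh), so the final letter is not what conditions the rule; the last vowel is.
"vavif" has last vowel 'i'. The one such stem in the data (hehid → hehed) changes the last vowel to 'e' (as does luveson), so the same rule applies.
The other patterns: stems whose last vowel is 'e' add -ish; stems whose last vowel is 'u' delete the last vowel and add -esh.
So vavif → vavef.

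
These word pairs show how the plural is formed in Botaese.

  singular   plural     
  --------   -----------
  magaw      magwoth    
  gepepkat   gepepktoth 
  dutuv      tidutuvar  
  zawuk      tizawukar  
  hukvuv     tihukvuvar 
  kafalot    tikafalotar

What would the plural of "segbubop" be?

gepepkat and kafalot both end in -t yet inflect differently (gepepktoth, tikafalotar), so the final letter is not what conditions the rule; the last vowel is.
"segbubop" has last vowel 'o'. The one such stem in the data (kafalot → tikafalotar) adds ti- … -ar around the stem, so the same rule applies.
So segbubop → tisegbubopar.

tisegbubopar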